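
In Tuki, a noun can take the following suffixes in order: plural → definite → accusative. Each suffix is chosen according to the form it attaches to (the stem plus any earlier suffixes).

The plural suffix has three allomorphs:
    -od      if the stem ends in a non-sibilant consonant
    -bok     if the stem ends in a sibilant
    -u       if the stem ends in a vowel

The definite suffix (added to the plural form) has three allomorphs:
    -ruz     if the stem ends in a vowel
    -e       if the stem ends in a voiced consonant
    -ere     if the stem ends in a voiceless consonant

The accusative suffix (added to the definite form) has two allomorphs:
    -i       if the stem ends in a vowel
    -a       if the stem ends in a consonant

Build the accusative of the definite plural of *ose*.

oseuruza

*ose* — final sound /e/ (a vowel) → -u → *oseu*.
The plural form *oseu*: final sound = /u/, a vowel → -ruz → *oseuruz*.
Since the final sound of the definite form *oseuruz* is /z/ (a consonant), it takes -a, giving *oseuruza*.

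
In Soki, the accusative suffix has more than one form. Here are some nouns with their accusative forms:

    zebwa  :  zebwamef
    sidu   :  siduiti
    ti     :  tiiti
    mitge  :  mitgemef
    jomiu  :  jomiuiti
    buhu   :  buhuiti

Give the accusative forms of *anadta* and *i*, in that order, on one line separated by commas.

The alternation tracks the last vowel of the stem — -iti when the last vowel of the stem is a high vowel (*sidu*, *ti*, *jomiu*, *buhu*); -mef when the last vowel of the stem is a non-high vowel (*zebwa*, *mitge*).
*anadta* — last vowel /a/ (a non-high vowel) → -mef → *anadtamef*.
*i*: last vowel = /i/, a high vowel → -iti → *iiti*.

anadtamef, iiti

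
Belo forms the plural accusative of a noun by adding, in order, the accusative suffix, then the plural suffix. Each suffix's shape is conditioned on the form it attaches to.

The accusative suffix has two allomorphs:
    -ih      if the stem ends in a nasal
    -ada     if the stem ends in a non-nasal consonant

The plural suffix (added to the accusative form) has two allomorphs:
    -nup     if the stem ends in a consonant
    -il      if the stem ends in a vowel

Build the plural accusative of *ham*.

hamihnup

*ham*: final consonant = /m/, a nasal → -ih → *hamih*.
The accusative form *hamih* — final sound /h/ (a consonant) → -nup → *hamihnup*.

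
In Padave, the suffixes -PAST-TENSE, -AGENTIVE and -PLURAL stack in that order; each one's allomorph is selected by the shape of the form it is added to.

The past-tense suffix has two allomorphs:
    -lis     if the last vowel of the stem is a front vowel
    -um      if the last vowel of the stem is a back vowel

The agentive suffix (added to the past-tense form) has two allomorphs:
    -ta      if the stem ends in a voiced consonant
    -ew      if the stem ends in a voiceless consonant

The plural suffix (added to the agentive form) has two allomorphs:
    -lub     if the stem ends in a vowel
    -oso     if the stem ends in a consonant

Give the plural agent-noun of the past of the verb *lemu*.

*lemu* — last vowel /u/ (a back vowel) → -um → *lemuum*.
Since the final consonant of the past-tense form *lemuum* is /m/ (voiced), it takes -ta, giving *lemuumta*.
The agentive form *lemuumta* — final sound /a/ (a vowel) → -lub → *lemuumtalub*.

lemuumtalub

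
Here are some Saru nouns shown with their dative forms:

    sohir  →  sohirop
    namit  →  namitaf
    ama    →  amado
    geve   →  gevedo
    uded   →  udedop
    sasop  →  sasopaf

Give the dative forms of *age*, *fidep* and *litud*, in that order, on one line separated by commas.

The pattern is voicing of the final sound: -af when the stem ends in a voiceless consonant (*namit*, *sasop*); -op when the stem ends in a voiced consonant (*sohir*, *uded*); -do when the stem ends in a vowel (*ama*, *geve*).
*age*: final sound = /e/, a vowel → -do → *agedo*.
The final sound of *fidep* is /p/, which is a voiceless consonant, so the suffix is -af, giving *fidepaf*.
*litud* — final sound /d/ (a voiced consonant) → -op → *litudop*.

agedo, fidepaf, litudop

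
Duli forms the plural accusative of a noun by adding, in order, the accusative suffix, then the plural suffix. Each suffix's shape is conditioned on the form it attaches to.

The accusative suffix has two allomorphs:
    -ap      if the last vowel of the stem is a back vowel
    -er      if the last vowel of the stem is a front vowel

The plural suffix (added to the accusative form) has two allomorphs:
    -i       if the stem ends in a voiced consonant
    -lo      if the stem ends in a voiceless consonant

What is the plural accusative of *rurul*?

The last vowel of *rurul* is /u/, which is a back vowel, so the accusative suffix is -ap, giving *rurulap*.
The final consonant of the accusative form *rurulap* is /p/, which is voiceless, so the plural suffix is -lo, giving *rurulaplo*.

rurulaplo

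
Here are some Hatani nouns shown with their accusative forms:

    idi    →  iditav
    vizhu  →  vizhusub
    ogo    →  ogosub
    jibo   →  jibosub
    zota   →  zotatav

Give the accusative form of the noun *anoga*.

Looking at the last vowel of each stem: -sub when the last vowel of the stem is a rounded vowel (*vizhu*, *ogo*, *jibo*); -tav when the last vowel of the stem is an unrounded vowel (*idi*, *zota*).
The last vowel of *anoga* is /a/, which is an unrounded vowel, so the suffix is -tav, giving *anogatav*.

anogatav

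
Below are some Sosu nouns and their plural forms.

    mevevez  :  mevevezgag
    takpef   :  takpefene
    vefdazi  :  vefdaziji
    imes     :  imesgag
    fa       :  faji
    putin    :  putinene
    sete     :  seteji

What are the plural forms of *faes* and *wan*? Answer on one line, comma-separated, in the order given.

faesgag, wanene

Looking at the final sound of each stem: -gag when the stem ends in a sibilant (*mevevez*, *imes*); -ene when the stem ends in a non-sibilant consonant (*takpef*, *putin*); -ji when the stem ends in a vowel (*vefdazi*, *fa*, *sete*).
*faes* — final sound /s/ (a sibilant) → -gag → *faesgag*.
*wan*: final sound = /n/, a non-sibilant consonant → -ene → *wanene*.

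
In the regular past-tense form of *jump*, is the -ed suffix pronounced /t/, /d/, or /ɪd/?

/t/

The stem *jump* ends in a voiceless consonant other than /t/.
The -ed suffix is realized as /ɪd/ after /t, d/; as /t/ after other voiceless consonants; and as /d/ after other voiced sounds.
So -ed on *jump* is pronounced /t/.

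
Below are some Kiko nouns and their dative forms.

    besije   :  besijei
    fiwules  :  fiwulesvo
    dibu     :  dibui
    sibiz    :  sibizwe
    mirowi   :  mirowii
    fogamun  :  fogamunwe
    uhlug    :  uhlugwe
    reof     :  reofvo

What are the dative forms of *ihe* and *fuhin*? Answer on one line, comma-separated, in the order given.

ihei, fuhinwe

Looking at the final sound of each stem: -vo when the stem ends in a voiceless consonant (*fiwules*, *reof*); -we when the stem ends in a voiced consonant (*sibiz*, *fogamun*, *uhlug*); -i when the stem ends in a vowel (*besije*, *dibu*, *mirowi*).
*ihe* — final sound /e/ (a vowel) → -i → *ihei*.
*fuhin* — final sound /n/ (a voiced consonant) → -we → *fuhinwe*.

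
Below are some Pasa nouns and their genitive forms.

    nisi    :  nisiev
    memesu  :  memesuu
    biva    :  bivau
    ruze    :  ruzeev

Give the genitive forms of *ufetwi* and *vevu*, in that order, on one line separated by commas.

ufetwiev, vevuu

The pattern is front/back vowel harmony: -ev when the last vowel of the stem is a front vowel (*nisi*, *ruze*); -u when the last vowel of the stem is a back vowel (*memesu*, *biva*).
Since the last vowel of *ufetwi* is /i/ (a front vowel), it takes -ev, giving *ufetwiev*.
The last vowel of *vevu* is /u/, which is a back vowel, so the suffix is -u, giving *vevuu*.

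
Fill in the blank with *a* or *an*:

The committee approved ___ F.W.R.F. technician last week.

The indefinite article is chosen by the initial *sound* of the following word, not its spelling.
The initialism *F.W.R.F.* is read letter by letter; the first letter, F, is pronounced /ɛf/, which begins with a vowel sound.
So the article is *an*: The committee approved an F.W.R.F. technician last week.

an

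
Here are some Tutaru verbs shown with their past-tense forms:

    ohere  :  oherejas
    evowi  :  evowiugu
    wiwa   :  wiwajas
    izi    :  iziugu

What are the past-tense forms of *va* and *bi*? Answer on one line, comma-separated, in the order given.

Looking at the last vowel of each stem: -ugu when the last vowel of the stem is a high vowel (*evowi*, *izi*); -jas when the last vowel of the stem is a non-high vowel (*ohere*, *wiwa*).
The last vowel of *va* is /a/, which is a non-high vowel, so the suffix is -jas, giving *vajas*.
Since the last vowel of *bi* is /i/ (a high vowel), it takes -ugu, giving *biugu*.

vajas, biugu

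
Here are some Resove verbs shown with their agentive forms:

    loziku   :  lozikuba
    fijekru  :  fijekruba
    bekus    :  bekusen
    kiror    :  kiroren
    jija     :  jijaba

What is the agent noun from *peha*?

Looking at the final sound of each stem: -en when the stem ends in a consonant (*bekus*, *kiror*); -ba when the stem ends in a vowel (*loziku*, *fijekru*, *jija*).
*peha*: final sound = /a/, a vowel → -ba → *pehaba*.

pehaba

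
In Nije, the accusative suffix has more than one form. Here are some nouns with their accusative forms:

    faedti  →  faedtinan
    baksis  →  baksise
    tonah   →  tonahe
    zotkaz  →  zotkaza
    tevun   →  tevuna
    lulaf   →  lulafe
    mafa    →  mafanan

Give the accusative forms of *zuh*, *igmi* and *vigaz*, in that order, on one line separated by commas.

The pattern is voicing of the final sound: -e when the stem ends in a voiceless consonant (*baksis*, *tonah*, *lulaf*); -a when the stem ends in a voiced consonant (*zotkaz*, *tevun*); -nan when the stem ends in a vowel (*faedti*, *mafa*).
Since the final sound of *zuh* is /h/ (a voiceless consonant), it takes -e, giving *zuhe*.
*igmi*: final sound = /i/, a vowel → -nan → *igminan*.
*vigaz* — final sound /z/ (a voiced consonant) → -a → *vigaza*.

zuhe, igminan, vigaza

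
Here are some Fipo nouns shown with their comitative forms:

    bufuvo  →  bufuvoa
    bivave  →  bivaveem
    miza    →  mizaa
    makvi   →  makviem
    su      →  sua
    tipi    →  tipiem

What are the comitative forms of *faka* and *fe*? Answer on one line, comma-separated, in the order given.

The pattern is front/back vowel harmony: -em when the last vowel of the stem is a front vowel (*bivave*, *makvi*, *tipi*); -a when the last vowel of the stem is a back vowel (*bufuvo*, *miza*, *su*).
The last vowel of *faka* is /a/, which is a back vowel, so the suffix is -a, giving *fakaa*.
*fe*: last vowel = /e/, a front vowel → -em → *feem*.

fakaa, feem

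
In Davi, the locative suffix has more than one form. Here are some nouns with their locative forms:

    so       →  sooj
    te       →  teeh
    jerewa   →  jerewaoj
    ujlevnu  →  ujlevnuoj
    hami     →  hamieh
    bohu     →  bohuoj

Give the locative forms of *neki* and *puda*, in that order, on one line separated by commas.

Looking at the last vowel of each stem: -eh when the last vowel of the stem is a front vowel (*te*, *hami*); -oj when the last vowel of the stem is a back vowel (*so*, *jerewa*, *ujlevnu*, *bohu*).
Since the last vowel of *neki* is /i/ (a front vowel), it takes -eh, giving *nekieh*.
*puda*: last vowel = /a/, a back vowel → -oj → *pudaoj*.

nekieh, pudaoj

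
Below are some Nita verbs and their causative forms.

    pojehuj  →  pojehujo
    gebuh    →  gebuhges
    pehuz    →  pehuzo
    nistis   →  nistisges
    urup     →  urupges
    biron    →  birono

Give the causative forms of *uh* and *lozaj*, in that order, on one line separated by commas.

Looking at the final consonant of each stem: -ges when the stem ends in a voiceless consonant (*gebuh*, *nistis*, *urup*); -o when the stem ends in a voiced consonant (*pojehuj*, *pehuz*, *biron*).
Since the final consonant of *uh* is /h/ (voiceless), it takes -ges, giving *uhges*.
Since the final consonant of *lozaj* is /j/ (voiced), it takes -o, giving *lozajo*.

uhges, lozajo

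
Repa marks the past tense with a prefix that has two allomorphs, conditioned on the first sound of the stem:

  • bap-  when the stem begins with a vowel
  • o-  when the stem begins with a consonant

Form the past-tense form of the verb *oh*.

bapoh

Since the first sound of *oh* is /o/ (a vowel), it takes bap-, giving *bapoh*.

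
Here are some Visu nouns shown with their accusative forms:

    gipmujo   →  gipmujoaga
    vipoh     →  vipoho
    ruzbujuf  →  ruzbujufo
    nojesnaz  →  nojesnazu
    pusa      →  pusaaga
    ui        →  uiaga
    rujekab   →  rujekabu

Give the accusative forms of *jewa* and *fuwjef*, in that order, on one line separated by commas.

The pattern is voicing of the final sound: -o when the stem ends in a voiceless consonant (*vipoh*, *ruzbujuf*); -u when the stem ends in a voiced consonant (*nojesnaz*, *rujekab*); -aga when the stem ends in a vowel (*gipmujo*, *pusa*, *ui*).
*jewa* — final sound /a/ (a vowel) → -aga → *jewaaga*.
The final sound of *fuwjef* is /f/, which is a voiceless consonant, so the suffix is -o, giving *fuwjefo*.

jewaaga, fuwjefo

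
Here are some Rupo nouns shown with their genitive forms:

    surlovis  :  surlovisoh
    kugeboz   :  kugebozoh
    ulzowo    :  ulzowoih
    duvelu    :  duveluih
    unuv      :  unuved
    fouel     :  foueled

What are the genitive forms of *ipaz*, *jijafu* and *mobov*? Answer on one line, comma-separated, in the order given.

ipazoh, jijafuih, moboved

The alternation tracks the final sound of the stem — -oh when the stem ends in a sibilant (*surlovis*, *kugeboz*); -ed when the stem ends in a non-sibilant consonant (*unuv*, *fouel*); -ih when the stem ends in a vowel (*ulzowo*, *duvelu*).
*ipaz* — final sound /z/ (a sibilant) → -oh → *ipazoh*.
Since the final sound of *jijafu* is /u/ (a vowel), it takes -ih, giving *jijafuih*.
*mobov* — final sound /v/ (a non-sibilant consonant) → -ed → *moboved*.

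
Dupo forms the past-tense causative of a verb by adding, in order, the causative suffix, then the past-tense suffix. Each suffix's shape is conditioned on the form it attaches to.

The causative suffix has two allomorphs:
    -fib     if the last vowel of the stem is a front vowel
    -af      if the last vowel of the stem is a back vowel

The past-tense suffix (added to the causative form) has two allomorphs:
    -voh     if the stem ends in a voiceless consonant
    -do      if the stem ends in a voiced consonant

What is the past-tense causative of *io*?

ioafvoh

*io*: last vowel = /o/, a back vowel → -af → *ioaf*.
The causative form *ioaf*: final consonant = /f/, voiceless → -voh → *ioafvoh*.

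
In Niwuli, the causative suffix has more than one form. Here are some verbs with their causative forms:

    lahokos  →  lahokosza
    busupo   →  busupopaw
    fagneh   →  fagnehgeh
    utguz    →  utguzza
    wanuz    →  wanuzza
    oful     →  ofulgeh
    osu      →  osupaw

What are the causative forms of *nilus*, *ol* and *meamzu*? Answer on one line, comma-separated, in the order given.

The alternation tracks the final sound of the stem — -za when the stem ends in a sibilant (*lahokos*, *utguz*, *wanuz*); -geh when the stem ends in a non-sibilant consonant (*fagneh*, *oful*); -paw when the stem ends in a vowel (*busupo*, *osu*).
*nilus*: final sound = /s/, a sibilant → -za → *nilusza*.
The final sound of *ol* is /l/, which is a non-sibilant consonant, so the suffix is -geh, giving *olgeh*.
*meamzu* — final sound /u/ (a vowel) → -paw → *meamzupaw*.

nilusza, olgeh, meamzupaw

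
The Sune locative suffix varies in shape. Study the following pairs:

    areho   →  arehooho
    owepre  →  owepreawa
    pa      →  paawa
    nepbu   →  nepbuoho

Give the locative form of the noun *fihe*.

The pattern is rounding harmony: -oho when the last vowel of the stem is a rounded vowel (*areho*, *nepbu*); -awa when the last vowel of the stem is an unrounded vowel (*owepre*, *pa*).
The last vowel of *fihe* is /e/, which is an unrounded vowel, so the suffix is -awa, giving *fiheawa*.

fiheawa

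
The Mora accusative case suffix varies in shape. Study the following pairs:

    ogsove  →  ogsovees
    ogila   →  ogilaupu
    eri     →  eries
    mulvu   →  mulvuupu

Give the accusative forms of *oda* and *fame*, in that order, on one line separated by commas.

odaupu, famees

Looking at the last vowel of each stem: -es when the last vowel of the stem is a front vowel (*ogsove*, *eri*); -upu when the last vowel of the stem is a back vowel (*ogila*, *mulvu*).
The last vowel of *oda* is /a/, which is a back vowel, so the suffix is -upu, giving *odaupu*.
*fame*: last vowel = /e/, a front vowel → -es → *famees*.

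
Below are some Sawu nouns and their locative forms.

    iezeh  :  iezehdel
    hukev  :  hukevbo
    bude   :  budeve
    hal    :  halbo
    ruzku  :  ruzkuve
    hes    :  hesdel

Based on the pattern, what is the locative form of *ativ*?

The alternation tracks the final sound of the stem — -del when the stem ends in a voiceless consonant (*iezeh*, *hes*); -bo when the stem ends in a voiced consonant (*hukev*, *hal*); -ve when the stem ends in a vowel (*bude*, *ruzku*).
Since the final sound of *ativ* is /v/ (a voiced consonant), it takes -bo, giving *ativbo*.

ativbo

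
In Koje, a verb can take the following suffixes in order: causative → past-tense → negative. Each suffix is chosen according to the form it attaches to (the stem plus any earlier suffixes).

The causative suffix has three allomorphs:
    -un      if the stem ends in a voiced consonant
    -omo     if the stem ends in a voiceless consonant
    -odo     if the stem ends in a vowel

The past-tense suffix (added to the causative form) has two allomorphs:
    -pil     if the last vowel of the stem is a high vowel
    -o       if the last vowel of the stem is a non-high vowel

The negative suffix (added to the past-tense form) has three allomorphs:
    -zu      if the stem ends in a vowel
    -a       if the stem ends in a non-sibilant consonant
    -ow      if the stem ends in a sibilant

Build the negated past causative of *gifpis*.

Since the final sound of *gifpis* is /s/ (a voiceless consonant), it takes -omo, giving *gifpisomo*.
The last vowel of the causative form *gifpisomo* is /o/, which is a non-high vowel, so the past-tense suffix is -o, giving *gifpisomoo*.
The final sound of the past-tense form *gifpisomoo* is /o/, which is a vowel, so the negative suffix is -zu, giving *gifpisomoozu*.

gifpisomoozu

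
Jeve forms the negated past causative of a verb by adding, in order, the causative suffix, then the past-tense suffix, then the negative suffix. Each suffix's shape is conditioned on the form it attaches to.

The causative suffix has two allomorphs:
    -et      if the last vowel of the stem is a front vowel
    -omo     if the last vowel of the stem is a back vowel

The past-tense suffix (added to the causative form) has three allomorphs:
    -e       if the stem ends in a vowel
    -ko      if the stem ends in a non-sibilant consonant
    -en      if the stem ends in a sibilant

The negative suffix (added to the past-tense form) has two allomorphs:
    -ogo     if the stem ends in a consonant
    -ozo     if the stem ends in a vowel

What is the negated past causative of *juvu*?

Since the last vowel of *juvu* is /u/ (a back vowel), it takes -omo, giving *juvuomo*.
The final sound of the causative form *juvuomo* is /o/, which is a vowel, so the past-tense suffix is -e, giving *juvuomoe*.
The past-tense form *juvuomoe* — final sound /e/ (a vowel) → -ozo → *juvuomoeozo*.

juvuomoeozo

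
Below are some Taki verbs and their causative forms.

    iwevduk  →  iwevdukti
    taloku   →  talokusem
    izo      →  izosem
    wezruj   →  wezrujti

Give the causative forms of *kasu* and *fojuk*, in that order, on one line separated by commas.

kasusem, fojukti

The suffix is conditioned by the final sound: -ti when the stem ends in a consonant (*iwevduk*, *wezruj*); -sem when the stem ends in a vowel (*taloku*, *izo*).
*kasu*: final sound = /u/, a vowel → -sem → *kasusem*.
*fojuk* — final sound /k/ (a consonant) → -ti → *fojukti*.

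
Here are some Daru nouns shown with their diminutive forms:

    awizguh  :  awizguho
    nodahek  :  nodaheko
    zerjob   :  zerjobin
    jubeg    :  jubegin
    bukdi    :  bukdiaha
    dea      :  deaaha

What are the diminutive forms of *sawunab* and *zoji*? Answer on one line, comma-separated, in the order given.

The suffix is conditioned by the final sound: -o when the stem ends in a voiceless consonant (*awizguh*, *nodahek*); -in when the stem ends in a voiced consonant (*zerjob*, *jubeg*); -aha when the stem ends in a vowel (*bukdi*, *dea*).
The final sound of *sawunab* is /b/, which is a voiced consonant, so the suffix is -in, giving *sawunabin*.
Since the final sound of *zoji* is /i/ (a vowel), it takes -aha, giving *zojiaha*.

sawunabin, zojiaha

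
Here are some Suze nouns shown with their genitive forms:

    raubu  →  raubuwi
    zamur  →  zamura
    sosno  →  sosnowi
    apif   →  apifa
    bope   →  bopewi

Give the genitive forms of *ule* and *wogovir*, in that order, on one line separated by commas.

ulewi, wogovira

The pattern is consonant vs. vowel: -a when the stem ends in a consonant (*zamur*, *apif*); -wi when the stem ends in a vowel (*raubu*, *sosno*, *bope*).
Since the final sound of *ule* is /e/ (a vowel), it takes -wi, giving *ulewi*.
*wogovir*: final sound = /r/, a consonant → -a → *wogovira*.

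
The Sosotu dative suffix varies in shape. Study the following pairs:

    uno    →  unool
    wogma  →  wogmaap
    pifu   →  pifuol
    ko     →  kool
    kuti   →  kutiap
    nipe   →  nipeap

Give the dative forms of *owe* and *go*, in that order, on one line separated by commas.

oweap, gool

The alternation tracks the last vowel of the stem — -ol when the last vowel of the stem is a rounded vowel (*uno*, *pifu*, *ko*); -ap when the last vowel of the stem is an unrounded vowel (*wogma*, *kuti*, *nipe*).
*owe* — last vowel /e/ (an unrounded vowel) → -ap → *oweap*.
The last vowel of *go* is /o/, which is a rounded vowel, so the suffix is -ol, giving *gool*.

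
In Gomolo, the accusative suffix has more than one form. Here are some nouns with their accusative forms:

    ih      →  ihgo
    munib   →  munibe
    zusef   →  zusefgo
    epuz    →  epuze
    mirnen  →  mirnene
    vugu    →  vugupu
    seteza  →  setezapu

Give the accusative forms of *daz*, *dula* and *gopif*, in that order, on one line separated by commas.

daze, dulapu, gopifgo

The suffix is conditioned by the final sound: -go when the stem ends in a voiceless consonant (*ih*, *zusef*); -e when the stem ends in a voiced consonant (*munib*, *epuz*, *mirnen*); -pu when the stem ends in a vowel (*vugu*, *seteza*).
The final sound of *daz* is /z/, which is a voiced consonant, so the suffix is -e, giving *daze*.
*dula*: final sound = /a/, a vowel → -pu → *dulapu*.
*gopif* — final sound /f/ (a voiceless consonant) → -go → *gopifgo*.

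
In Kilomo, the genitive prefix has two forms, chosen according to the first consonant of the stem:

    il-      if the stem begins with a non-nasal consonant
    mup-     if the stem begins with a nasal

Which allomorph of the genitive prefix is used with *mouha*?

mup-

Since the first consonant of *mouha* is /m/ (a nasal), it takes mup-.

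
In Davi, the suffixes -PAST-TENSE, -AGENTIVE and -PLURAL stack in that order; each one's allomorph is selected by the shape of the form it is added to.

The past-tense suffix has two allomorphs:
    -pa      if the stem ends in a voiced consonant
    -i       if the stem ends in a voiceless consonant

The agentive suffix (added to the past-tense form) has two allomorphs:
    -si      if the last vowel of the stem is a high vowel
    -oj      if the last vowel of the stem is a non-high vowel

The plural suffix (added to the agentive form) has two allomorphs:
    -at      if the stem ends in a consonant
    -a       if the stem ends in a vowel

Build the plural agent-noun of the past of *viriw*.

viriwpaojat

The final consonant of *viriw* is /w/, which is voiced, so the past-tense suffix is -pa, giving *viriwpa*.
The past-tense form *viriwpa*: last vowel = /a/, a non-high vowel → -oj → *viriwpaoj*.
The final sound of the agentive form *viriwpaoj* is /j/, which is a consonant, so the plural suffix is -at, giving *viriwpaojat*.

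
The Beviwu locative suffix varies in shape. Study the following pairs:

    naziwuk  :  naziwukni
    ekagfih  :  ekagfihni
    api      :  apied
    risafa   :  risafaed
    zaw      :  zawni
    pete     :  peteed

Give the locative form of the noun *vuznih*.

vuznihni

The alternation tracks the final sound of the stem — -ni when the stem ends in a consonant (*naziwuk*, *ekagfih*, *zaw*); -ed when the stem ends in a vowel (*api*, *risafa*, *pete*).
Since the final sound of *vuznih* is /h/ (a consonant), it takes -ni, giving *vuznihni*.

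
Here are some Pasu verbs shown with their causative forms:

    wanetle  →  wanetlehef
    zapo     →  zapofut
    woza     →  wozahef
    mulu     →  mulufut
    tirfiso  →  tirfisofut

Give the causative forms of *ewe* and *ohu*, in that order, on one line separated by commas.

The pattern is rounding harmony: -fut when the last vowel of the stem is a rounded vowel (*zapo*, *mulu*, *tirfiso*); -hef when the last vowel of the stem is an unrounded vowel (*wanetle*, *woza*).
The last vowel of *ewe* is /e/, which is an unrounded vowel, so the suffix is -hef, giving *ewehef*.
The last vowel of *ohu* is /u/, which is a rounded vowel, so the suffix is -fut, giving *ohufut*.

ewehef, ohufut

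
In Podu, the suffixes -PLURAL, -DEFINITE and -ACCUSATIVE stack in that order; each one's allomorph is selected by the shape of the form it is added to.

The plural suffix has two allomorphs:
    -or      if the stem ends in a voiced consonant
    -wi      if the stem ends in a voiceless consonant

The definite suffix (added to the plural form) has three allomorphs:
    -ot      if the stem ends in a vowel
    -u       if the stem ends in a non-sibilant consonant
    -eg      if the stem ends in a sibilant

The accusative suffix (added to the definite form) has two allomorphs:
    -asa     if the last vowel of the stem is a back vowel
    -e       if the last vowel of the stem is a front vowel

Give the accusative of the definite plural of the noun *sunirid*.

suniridoruasa

The final consonant of *sunirid* is /d/, which is voiced, so the plural suffix is -or, giving *suniridor*.
The final sound of the plural form *suniridor* is /r/, which is a non-sibilant consonant, so the definite suffix is -u, giving *suniridoru*.
Since the last vowel of the definite form *suniridoru* is /u/ (a back vowel), it takes -asa, giving *suniridoruasa*.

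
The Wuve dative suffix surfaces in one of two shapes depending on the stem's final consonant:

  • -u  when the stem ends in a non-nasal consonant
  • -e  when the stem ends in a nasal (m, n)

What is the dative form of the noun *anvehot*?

Since the final consonant of *anvehot* is /t/ (non-nasal), it takes -u, giving *anvehotu*.

anvehotu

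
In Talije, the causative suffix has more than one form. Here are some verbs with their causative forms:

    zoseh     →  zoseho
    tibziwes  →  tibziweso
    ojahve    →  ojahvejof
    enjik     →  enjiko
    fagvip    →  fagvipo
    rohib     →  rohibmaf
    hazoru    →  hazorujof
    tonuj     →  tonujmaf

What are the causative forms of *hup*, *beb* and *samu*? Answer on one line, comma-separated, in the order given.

hupo, bebmaf, samujof

The suffix is conditioned by the final sound: -o when the stem ends in a voiceless consonant (*zoseh*, *tibziwes*, *enjik*, *fagvip*); -maf when the stem ends in a voiced consonant (*rohib*, *tonuj*); -jof when the stem ends in a vowel (*ojahve*, *hazoru*).
*hup* — final sound /p/ (a voiceless consonant) → -o → *hupo*.
The final sound of *beb* is /b/, which is a voiced consonant, so the suffix is -maf, giving *bebmaf*.
*samu*: final sound = /u/, a vowel → -jof → *samujof*.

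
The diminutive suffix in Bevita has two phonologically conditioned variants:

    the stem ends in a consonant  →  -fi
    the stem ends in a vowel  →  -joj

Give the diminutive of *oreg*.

oregfi

*oreg* — final sound /g/ (a consonant) → -fi → *oregfi*.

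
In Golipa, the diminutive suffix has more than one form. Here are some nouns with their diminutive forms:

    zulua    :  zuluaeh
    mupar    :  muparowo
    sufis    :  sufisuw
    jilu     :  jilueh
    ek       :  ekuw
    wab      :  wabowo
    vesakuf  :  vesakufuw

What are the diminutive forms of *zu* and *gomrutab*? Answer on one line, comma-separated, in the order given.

zueh, gomrutabowo

The suffix is conditioned by the final sound: -uw when the stem ends in a voiceless consonant (*sufis*, *ek*, *vesakuf*); -owo when the stem ends in a voiced consonant (*mupar*, *wab*); -eh when the stem ends in a vowel (*zulua*, *jilu*).
The final sound of *zu* is /u/, which is a vowel, so the suffix is -eh, giving *zueh*.
*gomrutab* — final sound /b/ (a voiced consonant) → -owo → *gomrutabowo*.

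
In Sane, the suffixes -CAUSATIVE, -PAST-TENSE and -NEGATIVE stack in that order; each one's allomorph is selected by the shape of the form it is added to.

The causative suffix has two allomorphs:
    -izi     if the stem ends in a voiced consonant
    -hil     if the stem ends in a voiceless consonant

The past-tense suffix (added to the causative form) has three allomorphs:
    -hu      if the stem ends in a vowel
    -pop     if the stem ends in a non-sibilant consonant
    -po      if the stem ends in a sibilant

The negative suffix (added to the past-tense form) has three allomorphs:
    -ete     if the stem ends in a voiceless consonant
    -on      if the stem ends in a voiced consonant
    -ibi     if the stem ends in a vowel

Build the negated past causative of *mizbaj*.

mizbajizihuibi

*mizbaj* — final consonant /j/ (voiced) → -izi → *mizbajizi*.
The final sound of the causative form *mizbajizi* is /i/, which is a vowel, so the past-tense suffix is -hu, giving *mizbajizihu*.
The past-tense form *mizbajizihu*: final sound = /u/, a vowel → -ibi → *mizbajizihuibi*.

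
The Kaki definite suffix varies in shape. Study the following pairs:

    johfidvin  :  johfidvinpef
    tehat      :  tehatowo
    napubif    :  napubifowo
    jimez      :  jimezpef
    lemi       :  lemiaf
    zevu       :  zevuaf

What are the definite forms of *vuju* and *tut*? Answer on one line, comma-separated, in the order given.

vujuaf, tutowo

Looking at the final sound of each stem: -owo when the stem ends in a voiceless consonant (*tehat*, *napubif*); -pef when the stem ends in a voiced consonant (*johfidvin*, *jimez*); -af when the stem ends in a vowel (*lemi*, *zevu*).
Since the final sound of *vuju* is /u/ (a vowel), it takes -af, giving *vujuaf*.
*tut*: final sound = /t/, a voiceless consonant → -owo → *tutowo*.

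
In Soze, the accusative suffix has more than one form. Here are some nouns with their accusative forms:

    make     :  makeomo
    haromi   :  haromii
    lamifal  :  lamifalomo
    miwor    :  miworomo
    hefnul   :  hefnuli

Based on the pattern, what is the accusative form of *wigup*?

The suffix is conditioned by the last vowel: -i when the last vowel of the stem is a high vowel (*haromi*, *hefnul*); -omo when the last vowel of the stem is a non-high vowel (*make*, *lamifal*, *miwor*).
Since the last vowel of *wigup* is /u/ (a high vowel), it takes -i, giving *wigupi*.

wigupi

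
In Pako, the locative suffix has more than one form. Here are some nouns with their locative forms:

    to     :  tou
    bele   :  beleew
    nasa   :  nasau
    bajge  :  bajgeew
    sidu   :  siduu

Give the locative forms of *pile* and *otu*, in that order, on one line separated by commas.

The suffix is conditioned by the last vowel: -ew when the last vowel of the stem is a front vowel (*bele*, *bajge*); -u when the last vowel of the stem is a back vowel (*to*, *nasa*, *sidu*).
The last vowel of *pile* is /e/, which is a front vowel, so the suffix is -ew, giving *pileew*.
Since the last vowel of *otu* is /u/ (a back vowel), it takes -u, giving *otuu*.

pileew, otuu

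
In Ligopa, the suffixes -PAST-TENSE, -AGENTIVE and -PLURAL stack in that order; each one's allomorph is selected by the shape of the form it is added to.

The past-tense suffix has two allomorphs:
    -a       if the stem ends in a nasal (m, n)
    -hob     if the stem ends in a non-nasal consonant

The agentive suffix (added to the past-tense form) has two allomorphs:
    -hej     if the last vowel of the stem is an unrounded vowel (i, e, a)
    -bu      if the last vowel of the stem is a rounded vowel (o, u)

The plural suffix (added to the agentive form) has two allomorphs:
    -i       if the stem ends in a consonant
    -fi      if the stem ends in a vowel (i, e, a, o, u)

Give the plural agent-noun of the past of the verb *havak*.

havakhobbufi

*havak* — final consonant /k/ (non-nasal) → -hob → *havakhob*.
The past-tense form *havakhob*: last vowel = /o/, a rounded vowel → -bu → *havakhobbu*.
The agentive form *havakhobbu*: final sound = /u/, a vowel → -fi → *havakhobbufi*.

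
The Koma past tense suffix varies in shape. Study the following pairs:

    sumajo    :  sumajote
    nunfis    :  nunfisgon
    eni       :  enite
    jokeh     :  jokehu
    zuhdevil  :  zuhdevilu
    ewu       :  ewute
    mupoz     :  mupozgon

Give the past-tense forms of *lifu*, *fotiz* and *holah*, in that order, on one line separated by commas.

lifute, fotizgon, holahu

Looking at the final sound of each stem: -gon when the stem ends in a sibilant (*nunfis*, *mupoz*); -u when the stem ends in a non-sibilant consonant (*jokeh*, *zuhdevil*); -te when the stem ends in a vowel (*sumajo*, *eni*, *ewu*).
*lifu* — final sound /u/ (a vowel) → -te → *lifute*.
*fotiz* — final sound /z/ (a sibilant) → -gon → *fotizgon*.
*holah* — final sound /h/ (a non-sibilant consonant) → -u → *holahu*.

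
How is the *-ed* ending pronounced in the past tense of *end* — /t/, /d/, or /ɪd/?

The stem *end* ends in /t/ or /d/.
The -ed suffix is realized as /ɪd/ after /t, d/; as /t/ after other voiceless consonants; and as /d/ after other voiced sounds.
So -ed on *end* is pronounced /ɪd/.

/ɪd/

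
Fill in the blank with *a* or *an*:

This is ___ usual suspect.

The indefinite article is chosen by the initial *sound* of the following word, not its spelling.
*usual* begins with the sound /juː/ (u pronounced /juː/) — a consonant sound.
So the article is *a*: This is a usual suspect.

a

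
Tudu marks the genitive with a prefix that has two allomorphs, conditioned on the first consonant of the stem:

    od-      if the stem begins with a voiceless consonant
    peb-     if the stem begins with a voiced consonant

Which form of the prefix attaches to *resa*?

Since the first consonant of *resa* is /r/ (voiced), it takes peb-.

peb-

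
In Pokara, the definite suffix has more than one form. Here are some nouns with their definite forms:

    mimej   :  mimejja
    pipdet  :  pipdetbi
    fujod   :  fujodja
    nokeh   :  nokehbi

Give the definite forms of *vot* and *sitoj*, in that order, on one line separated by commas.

votbi, sitojja

The alternation tracks the final consonant of the stem — -bi when the stem ends in a voiceless consonant (*pipdet*, *nokeh*); -ja when the stem ends in a voiced consonant (*mimej*, *fujod*).
*vot* — final consonant /t/ (voiceless) → -bi → *votbi*.
Since the final consonant of *sitoj* is /j/ (voiced), it takes -ja, giving *sitojja*.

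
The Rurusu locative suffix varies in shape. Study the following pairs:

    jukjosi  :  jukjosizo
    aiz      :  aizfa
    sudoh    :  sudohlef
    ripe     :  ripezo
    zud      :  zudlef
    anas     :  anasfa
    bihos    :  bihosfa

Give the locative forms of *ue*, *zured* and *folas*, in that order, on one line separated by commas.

The alternation tracks the final sound of the stem — -fa when the stem ends in a sibilant (*aiz*, *anas*, *bihos*); -lef when the stem ends in a non-sibilant consonant (*sudoh*, *zud*); -zo when the stem ends in a vowel (*jukjosi*, *ripe*).
Since the final sound of *ue* is /e/ (a vowel), it takes -zo, giving *uezo*.
Since the final sound of *zured* is /d/ (a non-sibilant consonant), it takes -lef, giving *zuredlef*.
The final sound of *folas* is /s/, which is a sibilant, so the suffix is -fa, giving *folasfa*.

uezo, zuredlef, folasfa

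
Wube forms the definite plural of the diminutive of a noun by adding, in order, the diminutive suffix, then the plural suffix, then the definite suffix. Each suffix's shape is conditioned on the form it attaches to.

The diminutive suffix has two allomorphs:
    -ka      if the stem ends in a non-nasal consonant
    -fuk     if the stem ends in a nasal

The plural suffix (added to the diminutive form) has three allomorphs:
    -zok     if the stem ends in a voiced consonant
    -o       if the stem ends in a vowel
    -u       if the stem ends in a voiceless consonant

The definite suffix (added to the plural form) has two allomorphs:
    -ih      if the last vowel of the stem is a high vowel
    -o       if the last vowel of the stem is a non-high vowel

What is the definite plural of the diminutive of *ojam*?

Since the final consonant of *ojam* is /m/ (a nasal), it takes -fuk, giving *ojamfuk*.
The diminutive form *ojamfuk*: final sound = /k/, a voiceless consonant → -u → *ojamfuku*.
The plural form *ojamfuku* — last vowel /u/ (a high vowel) → -ih → *ojamfukuih*.

ojamfukuih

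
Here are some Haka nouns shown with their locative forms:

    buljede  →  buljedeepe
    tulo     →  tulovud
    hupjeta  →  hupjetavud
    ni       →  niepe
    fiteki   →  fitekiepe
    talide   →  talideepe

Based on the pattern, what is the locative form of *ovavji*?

ovavjiepe

The pattern is front/back vowel harmony: -epe when the last vowel of the stem is a front vowel (*buljede*, *ni*, *fiteki*, *talide*); -vud when the last vowel of the stem is a back vowel (*tulo*, *hupjeta*).
Since the last vowel of *ovavji* is /i/ (a front vowel), it takes -epe, giving *ovavjiepe*.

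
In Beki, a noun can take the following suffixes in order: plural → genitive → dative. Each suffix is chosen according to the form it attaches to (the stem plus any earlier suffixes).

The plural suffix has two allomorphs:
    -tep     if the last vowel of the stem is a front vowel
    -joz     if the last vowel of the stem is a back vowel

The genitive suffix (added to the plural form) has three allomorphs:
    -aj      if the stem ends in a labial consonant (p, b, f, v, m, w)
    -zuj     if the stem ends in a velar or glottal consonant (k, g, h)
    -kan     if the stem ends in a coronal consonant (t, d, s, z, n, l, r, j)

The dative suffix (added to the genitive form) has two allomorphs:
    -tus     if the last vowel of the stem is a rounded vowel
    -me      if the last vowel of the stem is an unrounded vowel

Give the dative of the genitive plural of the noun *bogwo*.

bogwojozkanme

*bogwo*: last vowel = /o/, a back vowel → -joz → *bogwojoz*.
The plural form *bogwojoz*: final consonant = /z/, coronal → -kan → *bogwojozkan*.
Since the last vowel of the genitive form *bogwojozkan* is /a/ (an unrounded vowel), it takes -me, giving *bogwojozkanme*.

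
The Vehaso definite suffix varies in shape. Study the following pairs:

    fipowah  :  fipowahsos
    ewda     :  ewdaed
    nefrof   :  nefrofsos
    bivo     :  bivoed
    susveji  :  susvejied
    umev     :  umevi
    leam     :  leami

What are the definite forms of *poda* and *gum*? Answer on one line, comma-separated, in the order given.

The alternation tracks the final sound of the stem — -sos when the stem ends in a voiceless consonant (*fipowah*, *nefrof*); -i when the stem ends in a voiced consonant (*umev*, *leam*); -ed when the stem ends in a vowel (*ewda*, *bivo*, *susveji*).
*poda* — final sound /a/ (a vowel) → -ed → *podaed*.
*gum* — final sound /m/ (a voiced consonant) → -i → *gumi*.

podaed, gumi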